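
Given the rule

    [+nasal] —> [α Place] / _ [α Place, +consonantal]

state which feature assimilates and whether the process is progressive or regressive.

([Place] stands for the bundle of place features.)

The shared variable α links the value of the place features (abbreviated [Place]) on the target to the same value on the neighbouring segment, so place is the feature that assimilates.
Since the environment is written after the underscore, the trigger follows the target; the direction is regressive.

regressive place assimilation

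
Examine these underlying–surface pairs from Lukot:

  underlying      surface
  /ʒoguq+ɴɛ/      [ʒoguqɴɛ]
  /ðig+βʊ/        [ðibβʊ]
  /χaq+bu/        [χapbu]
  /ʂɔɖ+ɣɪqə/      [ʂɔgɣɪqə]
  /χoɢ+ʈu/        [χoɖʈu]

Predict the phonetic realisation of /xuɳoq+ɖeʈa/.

[xuɳoʈɖeʈa]

The data show regressive place assimilation: /g/ → [b] before /β/; /q/ → [p] before /b/; /ɖ/ → [g] before /ɣ/; /ɢ/ → [ɖ] before /ʈ/. In each pair only place changes, matching the following consonant, while manner and voice stay constant.
No alternation appears in [ʒoguqɴɛ]: there the adjacent consonants already agree in place (/q/ and /ɴ/ are both uvular), so this form is consistent with the same rule.
The rule targets /q/ (voiceless uvular stop), which sits before the trigger /ɖ/ (retroflex).
A voiceless retroflex stop is [ʈ], so the surface segment is [ʈ].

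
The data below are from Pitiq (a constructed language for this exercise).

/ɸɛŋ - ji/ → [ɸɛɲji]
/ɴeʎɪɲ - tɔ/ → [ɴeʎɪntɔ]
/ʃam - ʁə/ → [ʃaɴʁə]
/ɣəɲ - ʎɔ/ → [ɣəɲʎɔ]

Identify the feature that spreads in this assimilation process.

Comparing underlying and surface forms, /ŋ/ → [ɲ] is the alternation; the neighbouring /j/ is constant.
The change velar → palatal matches the place of the following /j/, identifying this as place assimilation.
Checking the remaining alternations: /ɲ/ → [n] before /t/ (palatal → alveolar, matching alveolar); /m/ → [ɴ] before /ʁ/ (bilabial → uvular, matching uvular) — only place changes, and always toward the following segment.
Nothing changes in [ɣəɲʎɔ]: there the adjacent consonants already agree in place (/ɲ/ and /ʎ/ are both palatal), so this form is consistent with the same rule.

place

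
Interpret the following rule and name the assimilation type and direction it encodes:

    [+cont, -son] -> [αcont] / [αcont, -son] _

The shared variable α links the value of [cont] on the target to that of the neighbouring obstruent. [cont] distinguishes stops from fricatives — a manner-of-articulation feature — so this is manner assimilation.
The conditioning segment sits to the left of the focus bar, meaning the trigger precedes the segment that changes — progressive assimilation.

progressive manner assimilation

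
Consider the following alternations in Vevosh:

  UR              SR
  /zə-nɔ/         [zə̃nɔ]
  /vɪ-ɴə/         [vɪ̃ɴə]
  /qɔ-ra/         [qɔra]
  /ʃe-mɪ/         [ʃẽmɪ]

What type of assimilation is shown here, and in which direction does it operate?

regressive nasality assimilation (vowel nasalisation)

The vowel /ə/ surfaces as nasalised [ə̃] next to the following nasal /n/ — it has acquired the [+nasal] feature of its neighbour.
The other forms show the same pattern: /ɪ/ → [ɪ̃] before /ɴ/; /e/ → [ẽ] before /m/ — each time a vowel is nasalised next to a following nasal.
No change occurs in [qɔra] because the vowel at the boundary is adjacent to an oral consonant, not a nasal (/ɔ/ next to /r/).
Because the conditioning nasal is to the right of the vowel that changes, the process is regressive (anticipatory).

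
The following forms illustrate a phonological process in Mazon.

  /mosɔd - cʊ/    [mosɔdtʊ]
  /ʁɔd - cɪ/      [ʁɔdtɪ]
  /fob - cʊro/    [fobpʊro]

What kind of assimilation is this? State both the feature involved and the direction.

Comparing underlying and surface forms, /c/ → [t] is the alternation; the neighbouring /d/ is constant.
/c/ is palatal while /d/ is alveolar; the output [t] is alveolar, matching the trigger — so the feature that spreads is place.
Manner and voice are unchanged, so the assimilation is partial, not total.
The same holds elsewhere in the data: /c/ → [p] after /b/ (palatal → bilabial, matching bilabial) — only place changes, and always toward the preceding segment.
The trigger is the preceding segment, so the direction is progressive (perseverative).

progressive place assimilation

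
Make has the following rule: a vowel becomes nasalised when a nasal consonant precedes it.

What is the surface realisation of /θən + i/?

The vowel /i/ is adjacent to the preceding nasal /n/, so it acquires [+nasal] and surfaces as [ĩ].

[θənĩ]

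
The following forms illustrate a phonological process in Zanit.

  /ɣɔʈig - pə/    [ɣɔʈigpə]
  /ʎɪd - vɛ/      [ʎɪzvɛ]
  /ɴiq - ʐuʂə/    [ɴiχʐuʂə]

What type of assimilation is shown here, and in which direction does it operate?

Underlying /d/ is realised as [z] next to /v/; /v/ itself does not change.
The change stop → fricative matches the manner of the following /v/, identifying this as manner assimilation.
Place and voice are unchanged, so the assimilation is partial, not total.
The other alternating form patterns the same way: /q/ → [χ] before /ʐ/ (stop → fricative, matching a fricative) — only manner changes, and always toward the following segment.
Nothing changes in [ɣɔʈigpə]: there the adjacent consonants already agree in manner (/g/ and /p/ are both stops), so this form is consistent with the same rule.
Since the segment that changes precedes the conditioning segment, the assimilation is regressive.

regressive manner assimilation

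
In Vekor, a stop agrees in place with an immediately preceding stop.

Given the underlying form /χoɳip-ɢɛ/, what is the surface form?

[χoɳipbɛ]

The rule targets /ɢ/ (voiced uvular stop), which sits after the trigger /p/ (bilabial).
The voiced bilabial stop is [b], so /ɢ/ → [b].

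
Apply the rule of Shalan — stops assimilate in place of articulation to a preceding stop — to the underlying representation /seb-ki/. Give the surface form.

[sebpi]

/k/ is a voiceless velar stop. The preceding trigger /b/ is bilabial, so /k/ must become bilabial as well.
The voiceless bilabial stop is [p], so /k/ → [p].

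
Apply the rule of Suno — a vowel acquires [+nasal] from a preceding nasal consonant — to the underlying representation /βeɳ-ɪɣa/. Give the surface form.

/ɪ/ sits next to the nasal /ɳ/ and is therefore nasalised to [ɪ̃].

[βeɳɪ̃ɣa]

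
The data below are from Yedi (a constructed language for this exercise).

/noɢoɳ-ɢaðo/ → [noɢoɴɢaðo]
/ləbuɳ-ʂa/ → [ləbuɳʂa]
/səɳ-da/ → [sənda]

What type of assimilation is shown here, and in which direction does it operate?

Comparing underlying and surface forms, /ɳ/ → [ɴ] is the alternation; the neighbouring /ɢ/ is constant.
/ɳ/ is retroflex while /ɢ/ is uvular; the output [ɴ] is uvular, matching the trigger — so the feature that spreads is place.
Manner and voice are unchanged, so the assimilation is partial, not total.
Checking the remaining alternation: /ɳ/ → [n] before /d/ (retroflex → alveolar, matching alveolar) — only place changes, and always toward the following segment.
Nothing changes in [ləbuɳʂa]: there the adjacent consonants already agree in place (/ɳ/ and /ʂ/ are both retroflex), so this form is consistent with the same rule.
Since the segment that changes precedes the conditioning segment, the assimilation is regressive.

regressive place assimilation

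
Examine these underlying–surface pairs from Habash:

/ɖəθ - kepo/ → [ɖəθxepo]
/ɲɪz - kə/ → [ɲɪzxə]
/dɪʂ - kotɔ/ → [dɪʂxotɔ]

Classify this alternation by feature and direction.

Comparing underlying and surface forms, /k/ → [x] is the alternation; the neighbouring /θ/ is constant.
/k/ is a stop while /θ/ is a fricative; the output [x] is a fricative, matching the trigger — so the feature that spreads is manner.
Place and voice are unchanged, so the assimilation is partial, not total.
The same holds elsewhere in the data: /k/ → [x] after /z/ (stop → fricative, matching a fricative); /k/ → [x] after /ʂ/ (stop → fricative, matching a fricative) — only manner changes, and always toward the preceding segment.
The trigger is the preceding segment, so the direction is progressive (perseverative).

progressive manner assimilation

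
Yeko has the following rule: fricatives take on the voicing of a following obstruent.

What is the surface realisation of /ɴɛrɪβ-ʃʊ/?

The rule targets /β/ (voiced bilabial fricative), which sits before the trigger /ʃ/ (voiceless).
The voiceless bilabial fricative is [ɸ], so /β/ → [ɸ].

[ɴɛrɪɸʃʊ]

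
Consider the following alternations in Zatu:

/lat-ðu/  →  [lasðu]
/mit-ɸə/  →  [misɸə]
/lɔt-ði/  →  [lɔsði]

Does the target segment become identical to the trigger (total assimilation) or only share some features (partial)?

partial assimilation

Underlying /t/ is realised as [s] next to /ð/; /ð/ itself does not change.
The change stop → fricative matches the manner of the following /ð/, identifying this as manner assimilation.
Place and voice are unchanged, so the assimilation is partial, not total.
The same holds elsewhere in the data: /t/ → [s] before /ɸ/ (stop → fricative, matching a fricative) — only manner changes, and always toward the following segment.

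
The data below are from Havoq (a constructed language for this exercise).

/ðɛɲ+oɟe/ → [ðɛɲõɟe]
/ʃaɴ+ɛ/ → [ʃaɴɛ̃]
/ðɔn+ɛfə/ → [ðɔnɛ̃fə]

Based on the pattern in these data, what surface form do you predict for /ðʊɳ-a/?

[ðʊɳã]

The data show progressive nasality assimilation (vowel nasalisation): /o/ → [õ] after /ɲ/; /ɛ/ → [ɛ̃] after /ɴ/; /ɛ/ → [ɛ̃] after /n/ — a vowel is nasalised by an immediately preceding nasal consonant.
The vowel /a/ is adjacent to the preceding nasal /ɳ/, so it acquires [+nasal] and surfaces as [ã].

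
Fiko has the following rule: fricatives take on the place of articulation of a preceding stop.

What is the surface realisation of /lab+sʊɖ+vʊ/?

The rule targets /s/ (voiceless alveolar fricative), which sits after the trigger /b/ (bilabial).
The voiceless bilabial fricative is [ɸ], so /s/ → [ɸ].
At the second juncture, /v/ likewise becomes [ʐ] adjacent to /ɖ/.

[labɸʊɖʐʊ]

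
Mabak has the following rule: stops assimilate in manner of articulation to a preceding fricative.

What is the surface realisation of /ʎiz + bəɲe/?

[ʎizβəɲe]

/b/ is a voiced bilabial stop. The preceding trigger /z/ is a fricative, so /b/ must become a fricative as well.
A voiced bilabial fricative is [β], so the surface segment is [β].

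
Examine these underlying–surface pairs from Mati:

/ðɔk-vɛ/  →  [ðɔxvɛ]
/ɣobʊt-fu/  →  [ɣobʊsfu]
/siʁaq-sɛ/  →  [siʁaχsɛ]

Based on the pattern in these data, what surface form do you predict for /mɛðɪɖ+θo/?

[mɛðɪʐθo]

The data show regressive manner assimilation: /k/ → [x] before /v/; /t/ → [s] before /f/; /q/ → [χ] before /s/. In each pair only manner changes, matching the following consonant, while place and voice stay constant.
/ɖ/ is a voiced retroflex stop. The following trigger /θ/ is a fricative, so /ɖ/ must become a fricative as well.
A voiced retroflex fricative is [ʐ], so the surface segment is [ʐ].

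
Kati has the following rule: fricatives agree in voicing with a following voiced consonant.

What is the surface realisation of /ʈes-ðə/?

The rule targets /s/ (voiceless alveolar fricative), which sits before the trigger /ð/ (voiced).
The voiced alveolar fricative is [z], so /s/ → [z].

[ʈezðə]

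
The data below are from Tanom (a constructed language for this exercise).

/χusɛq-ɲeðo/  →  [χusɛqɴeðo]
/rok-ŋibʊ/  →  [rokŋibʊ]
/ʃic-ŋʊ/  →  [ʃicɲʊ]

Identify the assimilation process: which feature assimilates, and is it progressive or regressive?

The segment that alternates is /ɲ/, which surfaces as [ɴ] when adjacent to /q/.
/ɲ/ is palatal while /q/ is uvular; the output [ɴ] is uvular, matching the trigger — so the feature that spreads is place.
Manner and voice are unchanged, so the assimilation is partial, not total.
Checking the remaining alternation: /ŋ/ → [ɲ] after /c/ (velar → palatal, matching palatal) — only place changes, and always toward the preceding segment.
No alternation appears in [rokŋibʊ]: there the adjacent consonants already agree in place (/ŋ/ and /k/ are both velar), so this form is consistent with the same rule.
Since the segment that changes follows the conditioning segment, the assimilation is progressive.

progressive place assimilation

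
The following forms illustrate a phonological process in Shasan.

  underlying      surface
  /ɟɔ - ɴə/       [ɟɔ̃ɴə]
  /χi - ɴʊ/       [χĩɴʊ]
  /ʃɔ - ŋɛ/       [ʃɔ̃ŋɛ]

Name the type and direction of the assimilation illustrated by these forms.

regressive nasality assimilation (vowel nasalisation)

The vowel /ɔ/ surfaces as nasalised [ɔ̃] next to the following nasal /ɴ/ — it has acquired the [+nasal] feature of its neighbour.
Likewise in the remaining data: /i/ → [ĩ] before /ɴ/; /ɔ/ → [ɔ̃] before /ŋ/ — each time a vowel is nasalised next to a following nasal.
Because the conditioning nasal is to the right of the vowel that changes, the process is regressive (anticipatory).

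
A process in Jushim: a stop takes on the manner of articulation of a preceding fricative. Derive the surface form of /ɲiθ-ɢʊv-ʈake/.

/ɢ/ is a voiced uvular stop. The preceding trigger /θ/ is a fricative, so /ɢ/ must become a fricative as well.
The voiced uvular fricative is [ʁ], so /ɢ/ → [ʁ].
At the second juncture, /ʈ/ likewise becomes [ʂ] adjacent to /v/.

[ɲiθʁʊvʂake]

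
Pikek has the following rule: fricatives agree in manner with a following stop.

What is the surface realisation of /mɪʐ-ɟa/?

The rule targets /ʐ/ (voiced retroflex fricative), which sits before the trigger /ɟ/ (stop).
A voiced retroflex stop is [ɖ], so the surface segment is [ɖ].

[mɪɖɟa]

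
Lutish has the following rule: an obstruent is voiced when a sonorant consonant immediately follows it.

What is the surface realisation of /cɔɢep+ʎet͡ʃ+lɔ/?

[cɔɢebʎed͡ʒlɔ]

/p/ is a voiceless bilabial stop. The following trigger /ʎ/ is voiced, so /p/ must become voiced as well.
A voiced bilabial stop is [b], so the surface segment is [b].
At the second juncture, /t͡ʃ/ likewise becomes [d͡ʒ] adjacent to /l/.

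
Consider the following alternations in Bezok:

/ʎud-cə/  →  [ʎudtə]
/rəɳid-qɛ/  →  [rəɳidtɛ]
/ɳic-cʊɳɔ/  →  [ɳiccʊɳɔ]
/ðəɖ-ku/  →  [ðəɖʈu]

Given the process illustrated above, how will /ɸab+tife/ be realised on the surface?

The data show progressive place assimilation: /c/ → [t] after /d/; /q/ → [t] after /d/; /k/ → [ʈ] after /ɖ/. In each pair only place changes, matching the preceding consonant, while manner and voice stay constant.
No alternation appears in [ɳiccʊɳɔ]: there the adjacent consonants already agree in place (/c/ and /c/ are both palatal), so this form is consistent with the same rule.
The rule targets /t/ (voiceless alveolar stop), which sits after the trigger /b/ (bilabial).
Changing only its place to bilabial gives [p] — the voiceless bilabial stop.

[ɸabpife]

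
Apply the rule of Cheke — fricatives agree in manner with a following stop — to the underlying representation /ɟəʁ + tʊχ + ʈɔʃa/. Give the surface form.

[ɟəɢtʊqʈɔʃa]

/ʁ/ is a voiced uvular fricative. The following trigger /t/ is a stop, so /ʁ/ must become a stop as well.
A voiced uvular stop is [ɢ], so the surface segment is [ɢ].
At the second juncture, /χ/ likewise becomes [q] adjacent to /ʈ/.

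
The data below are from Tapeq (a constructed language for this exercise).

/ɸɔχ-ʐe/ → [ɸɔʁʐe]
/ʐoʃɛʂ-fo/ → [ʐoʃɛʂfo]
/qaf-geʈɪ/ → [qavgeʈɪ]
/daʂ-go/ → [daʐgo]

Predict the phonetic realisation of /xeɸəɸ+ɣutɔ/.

[xeɸəβɣutɔ]

The data show regressive voicing assimilation: /χ/ → [ʁ] before /ʐ/; /f/ → [v] before /g/; /ʂ/ → [ʐ] before /g/. In each pair only voicing changes, matching the following consonant, while place and manner stay constant.
Nothing changes in [ʐoʃɛʂfo]: there the adjacent consonants already agree in voicing (/ʂ/ and /f/ are both voiceless), so this form is consistent with the same rule.
The rule targets /ɸ/ (voiceless bilabial fricative), which sits before the trigger /ɣ/ (voiced).
A voiced bilabial fricative is [β], so the surface segment is [β].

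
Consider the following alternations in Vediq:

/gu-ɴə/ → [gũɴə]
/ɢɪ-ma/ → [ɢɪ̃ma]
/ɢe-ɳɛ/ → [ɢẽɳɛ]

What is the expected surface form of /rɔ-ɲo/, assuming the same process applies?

[rɔ̃ɲo]

The data show regressive nasality assimilation (vowel nasalisation): /u/ → [ũ] before /ɴ/; /ɪ/ → [ɪ̃] before /m/; /e/ → [ẽ] before /ɳ/ — a vowel is nasalised by an immediately following nasal consonant.
The vowel /ɔ/ is adjacent to the following nasal /ɲ/, so it acquires [+nasal] and surfaces as [ɔ̃].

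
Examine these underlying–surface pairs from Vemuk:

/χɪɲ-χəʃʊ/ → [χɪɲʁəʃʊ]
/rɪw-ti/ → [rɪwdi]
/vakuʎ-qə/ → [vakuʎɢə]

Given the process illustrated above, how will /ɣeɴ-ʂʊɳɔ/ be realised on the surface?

[ɣeɴʐʊɳɔ]

The data show progressive voicing assimilation: /χ/ → [ʁ] after /ɲ/; /t/ → [d] after /w/; /q/ → [ɢ] after /ʎ/. In each pair only voicing changes, matching the preceding consonant, while place and manner stay constant.
/ʂ/ is a voiceless retroflex fricative. The preceding trigger /ɴ/ is voiced, so /ʂ/ must become voiced as well.
Changing only its voicing to voiced gives [ʐ] — the voiced retroflex fricative.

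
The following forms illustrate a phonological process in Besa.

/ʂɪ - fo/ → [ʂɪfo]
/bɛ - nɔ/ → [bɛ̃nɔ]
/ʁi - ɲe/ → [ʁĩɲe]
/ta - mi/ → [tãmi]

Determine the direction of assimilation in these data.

The vowel /ɛ/ surfaces as nasalised [ɛ̃] next to the following nasal /n/ — it has acquired the [+nasal] feature of its neighbour.
Likewise in the remaining data: /i/ → [ĩ] before /ɲ/; /a/ → [ã] before /m/ — each time a vowel is nasalised next to a following nasal.
No change occurs in [ʂɪfo] because the vowel at the boundary is adjacent to an oral consonant, not a nasal (/ɪ/ next to /f/).
Because the conditioning nasal is to the right of the vowel that changes, the process is regressive (anticipatory).

regressive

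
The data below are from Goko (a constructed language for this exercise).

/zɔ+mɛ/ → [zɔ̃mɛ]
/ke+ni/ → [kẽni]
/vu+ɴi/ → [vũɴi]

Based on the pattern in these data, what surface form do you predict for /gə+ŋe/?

[gə̃ŋe]

The data show regressive nasality assimilation (vowel nasalisation): /ɔ/ → [ɔ̃] before /m/; /e/ → [ẽ] before /n/; /u/ → [ũ] before /ɴ/ — a vowel is nasalised by an immediately following nasal consonant.
/ə/ sits next to the nasal /ŋ/ and is therefore nasalised to [ə̃].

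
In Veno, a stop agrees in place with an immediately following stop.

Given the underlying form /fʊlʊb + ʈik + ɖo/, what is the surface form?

The rule targets /b/ (voiced bilabial stop), which sits before the trigger /ʈ/ (retroflex).
A voiced retroflex stop is [ɖ], so the surface segment is [ɖ].
At the second juncture, /k/ likewise becomes [ʈ] adjacent to /ɖ/.

[fʊlʊɖʈiʈɖo]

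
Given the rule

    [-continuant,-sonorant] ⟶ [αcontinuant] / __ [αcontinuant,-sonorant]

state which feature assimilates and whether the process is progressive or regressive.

The shared variable α links the value of [continuant] on the target to that of the neighbouring obstruent. [continuant] distinguishes stops from fricatives — a manner-of-articulation feature — so this is manner assimilation.
Since the environment is written after the underscore, the trigger follows the target; the direction is regressive.

regressive manner assimilation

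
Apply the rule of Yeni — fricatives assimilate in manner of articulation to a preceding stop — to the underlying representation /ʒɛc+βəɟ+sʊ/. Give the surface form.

[ʒɛcbəɟtʊ]

/β/ is a voiced bilabial fricative. The preceding trigger /c/ is a stop, so /β/ must become a stop as well.
Changing only its manner to stop gives [b] — the voiced bilabial stop.
The same rule applies at the second boundary: /s/ → [t] next to /ɟ/.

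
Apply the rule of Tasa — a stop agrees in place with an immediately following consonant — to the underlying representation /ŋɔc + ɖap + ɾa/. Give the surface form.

/c/ is a voiceless palatal stop. The following trigger /ɖ/ is retroflex, so /c/ must become retroflex as well.
The voiceless retroflex stop is [ʈ], so /c/ → [ʈ].
At the second juncture, /p/ likewise becomes [t] adjacent to /ɾ/.

[ŋɔʈɖatɾa]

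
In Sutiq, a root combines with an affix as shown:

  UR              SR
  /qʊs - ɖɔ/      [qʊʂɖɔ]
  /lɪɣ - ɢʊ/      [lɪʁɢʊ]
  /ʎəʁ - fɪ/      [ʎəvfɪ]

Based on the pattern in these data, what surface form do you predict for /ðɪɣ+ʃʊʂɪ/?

[ðɪʒʃʊʂɪ]

The data show regressive place assimilation: /s/ → [ʂ] before /ɖ/; /ɣ/ → [ʁ] before /ɢ/; /ʁ/ → [v] before /f/. In each pair only place changes, matching the following consonant, while manner and voice stay constant.
/ɣ/ is a voiced velar fricative. The following trigger /ʃ/ is postalveolar, so /ɣ/ must become postalveolar as well.
The voiced postalveolar fricative is [ʒ], so /ɣ/ → [ʒ].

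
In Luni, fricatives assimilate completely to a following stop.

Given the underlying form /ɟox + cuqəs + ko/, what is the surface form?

[ɟoccuqəkko]

/x/ is the segment targeted by the rule; it sits immediately before /c/, so it assimilates completely and surfaces as [c].
At the second juncture, /s/ likewise becomes [k] adjacent to /k/.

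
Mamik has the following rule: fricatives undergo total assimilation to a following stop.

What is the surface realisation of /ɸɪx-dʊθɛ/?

[ɸɪddʊθɛ]

/x/ is the segment targeted by the rule; it sits immediately before /d/, so it assimilates completely and surfaces as [d].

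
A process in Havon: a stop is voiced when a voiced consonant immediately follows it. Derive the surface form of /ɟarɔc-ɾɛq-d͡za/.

[ɟarɔɟɾɛɢd͡za]

/c/ is a voiceless palatal stop. The following trigger /ɾ/ is voiced, so /c/ must become voiced as well.
Changing only its voicing to voiced gives [ɟ] — the voiced palatal stop.
At the second juncture, /q/ likewise becomes [ɢ] adjacent to /d͡z/.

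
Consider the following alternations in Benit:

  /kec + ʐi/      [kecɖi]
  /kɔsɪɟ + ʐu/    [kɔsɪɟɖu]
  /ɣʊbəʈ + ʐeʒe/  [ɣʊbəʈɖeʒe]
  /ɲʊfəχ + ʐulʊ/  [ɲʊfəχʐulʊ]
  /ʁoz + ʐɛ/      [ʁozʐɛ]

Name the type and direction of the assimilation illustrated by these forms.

progressive manner assimilation

Comparing underlying and surface forms, /ʐ/ → [ɖ] is the alternation; the neighbouring /c/ is constant.
The change fricative → stop matches the manner of the preceding /c/, identifying this as manner assimilation.
Place and voice are unchanged, so the assimilation is partial, not total.
Checking the remaining alternations: /ʐ/ → [ɖ] after /ɟ/ (fricative → stop, matching a stop); /ʐ/ → [ɖ] after /ʈ/ (fricative → stop, matching a stop) — only manner changes, and always toward the preceding segment.
No alternation appears in [ɲʊfəχʐulʊ], [ʁozʐɛ]: there the adjacent consonants already agree in manner (/ʐ/ and /χ/ are both fricatives; /ʐ/ and /z/ are both fricatives), so these forms are consistent with the same rule.
Since the segment that changes follows the conditioning segment, the assimilation is progressive.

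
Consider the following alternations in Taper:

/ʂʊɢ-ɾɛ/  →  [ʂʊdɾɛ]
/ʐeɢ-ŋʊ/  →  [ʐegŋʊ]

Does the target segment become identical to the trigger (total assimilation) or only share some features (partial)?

partial assimilation

Comparing underlying and surface forms, /ɢ/ → [d] is the alternation; the neighbouring /ɾ/ is constant.
The change uvular → alveolar matches the place of the following /ɾ/, identifying this as place assimilation.
Manner and voice are unchanged, so the assimilation is partial, not total.
Checking the remaining alternation: /ɢ/ → [g] before /ŋ/ (uvular → velar, matching velar) — only place changes, and always toward the following segment.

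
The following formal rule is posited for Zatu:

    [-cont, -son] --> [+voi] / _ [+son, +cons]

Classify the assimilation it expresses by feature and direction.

The structural change is [+voi], and the conditioning segment [+son, +cons] (a sonorant consonant) is itself voiced, so the target comes to share the voicing of its neighbour — voicing assimilation.
Since the environment is written after the underscore, the trigger follows the target; the direction is regressive.

regressive voicing assimilation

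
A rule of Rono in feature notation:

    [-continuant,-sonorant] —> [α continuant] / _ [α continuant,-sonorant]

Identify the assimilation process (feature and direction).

regressive manner assimilation

The shared variable α links the value of [continuant] on the target to that of the neighbouring obstruent. [continuant] distinguishes stops from fricatives — a manner-of-articulation feature — so this is manner assimilation.
Since the environment is written after the underscore, the trigger follows the target; the direction is regressive.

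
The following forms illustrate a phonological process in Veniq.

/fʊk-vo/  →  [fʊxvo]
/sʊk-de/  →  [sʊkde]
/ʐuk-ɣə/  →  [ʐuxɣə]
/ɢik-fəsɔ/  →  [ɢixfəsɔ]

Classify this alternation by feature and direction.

The segment that alternates is /k/, which surfaces as [x] when adjacent to /v/.
/k/ is a stop while /v/ is a fricative; the output [x] is a fricative, matching the trigger — so the feature that spreads is manner.
Place and voice are unchanged, so the assimilation is partial, not total.
Checking the remaining alternations: /k/ → [x] before /ɣ/ (stop → fricative, matching a fricative); /k/ → [x] before /f/ (stop → fricative, matching a fricative) — only manner changes, and always toward the following segment.
Nothing changes in [sʊkde]: there the adjacent consonants already agree in manner (/k/ and /d/ are both stops), so this form is consistent with the same rule.
The trigger is the following segment, so the direction is regressive (anticipatory).

regressive manner assimilation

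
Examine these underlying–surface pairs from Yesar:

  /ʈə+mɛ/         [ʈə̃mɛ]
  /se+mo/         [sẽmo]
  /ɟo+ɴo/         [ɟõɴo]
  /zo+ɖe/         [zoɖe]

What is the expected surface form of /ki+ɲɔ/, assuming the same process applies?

[kĩɲɔ]

The data show regressive nasality assimilation (vowel nasalisation): /ə/ → [ə̃] before /m/; /e/ → [ẽ] before /m/; /o/ → [õ] before /ɴ/ — a vowel is nasalised by an immediately following nasal consonant.
No change occurs in [zoɖe] because the vowel at the boundary is adjacent to an oral consonant, not a nasal (/o/ next to /ɖ/).
/i/ sits next to the nasal /ɲ/ and is therefore nasalised to [ĩ].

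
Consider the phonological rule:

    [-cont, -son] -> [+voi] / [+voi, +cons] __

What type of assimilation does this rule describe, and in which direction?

The target ([-cont, -son], stops) acquires [+voi] next to a voiced consonant ([+voi, +cons]) — it takes on the voicing of its neighbour, so the feature that spreads is voicing.
Since the environment is written before the underscore, the trigger precedes the target; the direction is progressive.

progressive voicing assimilation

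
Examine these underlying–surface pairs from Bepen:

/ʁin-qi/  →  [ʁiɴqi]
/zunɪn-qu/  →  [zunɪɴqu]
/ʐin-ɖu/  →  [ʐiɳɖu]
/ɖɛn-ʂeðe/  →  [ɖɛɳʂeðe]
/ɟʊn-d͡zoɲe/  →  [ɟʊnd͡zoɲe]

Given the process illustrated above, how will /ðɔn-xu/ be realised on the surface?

The data show regressive place assimilation: /n/ → [ɴ] before /q/; /n/ → [ɳ] before /ɖ/; /n/ → [ɳ] before /ʂ/. In each pair only place changes, matching the following consonant, while manner and voice stay constant.
No alternation appears in [ɟʊnd͡zoɲe]: there the adjacent consonants already agree in place (/n/ and /d͡z/ are both alveolar), so this form is consistent with the same rule.
/n/ is a voiced alveolar nasal. The following trigger /x/ is velar, so /n/ must become velar as well.
A voiced velar nasal is [ŋ], so the surface segment is [ŋ].

[ðɔŋxu]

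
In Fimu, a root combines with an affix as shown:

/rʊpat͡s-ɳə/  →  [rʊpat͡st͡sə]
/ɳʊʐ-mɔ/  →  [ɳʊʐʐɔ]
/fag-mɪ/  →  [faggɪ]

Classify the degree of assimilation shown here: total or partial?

total assimilation

Comparing underlying and surface forms, /ɳ/ → [t͡s] is the alternation; the neighbouring /t͡s/ is constant.
The output [t͡s] is identical to the trigger /t͡s/ — every feature (place, manner, voicing) has been copied — so this is total assimilation.
The remaining alternations confirm this: /m/ → [ʐ] after /ʐ/; /m/ → [g] after /g/ — in each case the output is a copy of the preceding consonant.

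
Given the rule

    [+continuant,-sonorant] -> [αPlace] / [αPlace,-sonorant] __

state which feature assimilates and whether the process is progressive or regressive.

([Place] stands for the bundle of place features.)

The rule copies the place features (abbreviated [Place]) from the environment onto the target, so the assimilating feature is place.
The conditioning segment sits to the left of the focus bar, meaning the trigger precedes the segment that changes — progressive assimilation.

progressive place assimilation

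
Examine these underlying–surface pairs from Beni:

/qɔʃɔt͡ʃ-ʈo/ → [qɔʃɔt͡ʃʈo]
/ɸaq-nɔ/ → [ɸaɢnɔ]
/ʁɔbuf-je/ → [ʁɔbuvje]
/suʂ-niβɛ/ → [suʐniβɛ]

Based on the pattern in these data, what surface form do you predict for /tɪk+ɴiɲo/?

The data show regressive voicing assimilation: /q/ → [ɢ] before /n/; /f/ → [v] before /j/; /ʂ/ → [ʐ] before /n/. In each pair only voicing changes, matching the following consonant, while place and manner stay constant.
Nothing changes in [qɔʃɔt͡ʃʈo]: there the adjacent consonants already agree in voicing (/t͡ʃ/ and /ʈ/ are both voiceless), so this form is consistent with the same rule.
/k/ is a voiceless velar stop. The following trigger /ɴ/ is voiced, so /k/ must become voiced as well.
The voiced velar stop is [g], so /k/ → [g].

[tɪgɴiɲo]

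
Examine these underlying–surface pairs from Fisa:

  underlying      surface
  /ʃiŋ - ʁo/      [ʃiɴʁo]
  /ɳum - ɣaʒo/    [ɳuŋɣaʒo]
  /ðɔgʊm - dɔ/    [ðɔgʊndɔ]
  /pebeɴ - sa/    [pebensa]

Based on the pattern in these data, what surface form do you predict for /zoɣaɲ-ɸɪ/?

[zoɣamɸɪ]

The data show regressive place assimilation: /ŋ/ → [ɴ] before /ʁ/; /m/ → [ŋ] before /ɣ/; /m/ → [n] before /d/; /ɴ/ → [n] before /s/. In each pair only place changes, matching the following consonant, while manner and voice stay constant.
/ɲ/ is a voiced palatal nasal. The following trigger /ɸ/ is bilabial, so /ɲ/ must become bilabial as well.
Changing only its place to bilabial gives [m] — the voiced bilabial nasal.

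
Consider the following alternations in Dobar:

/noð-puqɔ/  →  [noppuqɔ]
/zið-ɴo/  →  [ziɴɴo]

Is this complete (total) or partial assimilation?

total assimilation

The segment that alternates is /ð/, which surfaces as [p] when adjacent to /p/.
The output [p] is identical to the trigger /p/ — every feature (place, manner, voicing) has been copied — so this is total assimilation.
The other form behaves the same way: /ð/ → [ɴ] before /ɴ/ — in each case the output is a copy of the following consonant.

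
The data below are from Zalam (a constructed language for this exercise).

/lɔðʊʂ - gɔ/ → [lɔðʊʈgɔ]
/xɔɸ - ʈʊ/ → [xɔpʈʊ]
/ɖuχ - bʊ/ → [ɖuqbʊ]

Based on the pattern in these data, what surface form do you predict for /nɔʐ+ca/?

The data show regressive manner assimilation: /ʂ/ → [ʈ] before /g/; /ɸ/ → [p] before /ʈ/; /χ/ → [q] before /b/. In each pair only manner changes, matching the following consonant, while place and voice stay constant.
The rule targets /ʐ/ (voiced retroflex fricative), which sits before the trigger /c/ (stop).
The voiced retroflex stop is [ɖ], so /ʐ/ → [ɖ].

[nɔɖca]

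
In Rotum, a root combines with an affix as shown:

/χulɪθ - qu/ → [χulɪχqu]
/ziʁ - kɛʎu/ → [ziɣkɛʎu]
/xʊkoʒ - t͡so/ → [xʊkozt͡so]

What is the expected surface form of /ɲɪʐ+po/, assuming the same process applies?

The data show regressive place assimilation: /θ/ → [χ] before /q/; /ʁ/ → [ɣ] before /k/; /ʒ/ → [z] before /t͡s/. In each pair only place changes, matching the following consonant, while manner and voice stay constant.
/ʐ/ is a voiced retroflex fricative. The following trigger /p/ is bilabial, so /ʐ/ must become bilabial as well.
A voiced bilabial fricative is [β], so the surface segment is [β].

[ɲɪβpo]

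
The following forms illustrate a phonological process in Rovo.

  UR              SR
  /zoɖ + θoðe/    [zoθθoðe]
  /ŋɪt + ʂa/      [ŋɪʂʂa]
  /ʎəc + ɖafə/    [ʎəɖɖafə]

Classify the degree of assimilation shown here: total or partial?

total assimilation

Comparing underlying and surface forms, /ɖ/ → [θ] is the alternation; the neighbouring /θ/ is constant.
The output [θ] is identical to the trigger /θ/ — every feature (place, manner, voicing) has been copied — so this is total assimilation.
The remaining alternations confirm this: /t/ → [ʂ] before /ʂ/; /c/ → [ɖ] before /ɖ/ — in each case the output is a copy of the following consonant.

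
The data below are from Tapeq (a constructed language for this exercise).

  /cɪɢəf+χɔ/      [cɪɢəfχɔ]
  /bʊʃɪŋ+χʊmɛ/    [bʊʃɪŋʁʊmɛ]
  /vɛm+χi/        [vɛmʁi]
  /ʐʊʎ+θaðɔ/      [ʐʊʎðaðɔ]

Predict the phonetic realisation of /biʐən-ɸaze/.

[biʐənβaze]

The data show progressive voicing assimilation: /χ/ → [ʁ] after /ŋ/; /χ/ → [ʁ] after /m/; /θ/ → [ð] after /ʎ/. In each pair only voicing changes, matching the preceding consonant, while place and manner stay constant.
No alternation appears in [cɪɢəfχɔ]: there the adjacent consonants already agree in voicing (/χ/ and /f/ are both voiceless), so this form is consistent with the same rule.
The rule targets /ɸ/ (voiceless bilabial fricative), which sits after the trigger /n/ (voiced).
Changing only its voicing to voiced gives [β] — the voiced bilabial fricative.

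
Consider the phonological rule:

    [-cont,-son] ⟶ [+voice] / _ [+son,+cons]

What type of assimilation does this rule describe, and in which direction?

regressive voicing assimilation

The target ([-cont,-son], stops) acquires [+voice] next to a sonorant consonant ([+son,+cons]) — it takes on the voicing of its neighbour, so the feature that spreads is voicing.
The conditioning segment sits to the right of the focus bar, meaning the trigger follows the segment that changes — regressive assimilation.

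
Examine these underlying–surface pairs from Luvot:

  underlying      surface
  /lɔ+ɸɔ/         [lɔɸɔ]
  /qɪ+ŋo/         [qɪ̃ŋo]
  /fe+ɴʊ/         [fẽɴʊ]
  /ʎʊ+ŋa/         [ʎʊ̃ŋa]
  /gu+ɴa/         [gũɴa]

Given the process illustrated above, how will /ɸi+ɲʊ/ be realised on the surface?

[ɸĩɲʊ]

The data show regressive nasality assimilation (vowel nasalisation): /ɪ/ → [ɪ̃] before /ŋ/; /e/ → [ẽ] before /ɴ/; /ʊ/ → [ʊ̃] before /ŋ/; /u/ → [ũ] before /ɴ/ — a vowel is nasalised by an immediately following nasal consonant.
No change occurs in [lɔɸɔ] because the vowel at the boundary is adjacent to an oral consonant, not a nasal (/ɔ/ next to /ɸ/).
The vowel /i/ is adjacent to the following nasal /ɲ/, so it acquires [+nasal] and surfaces as [ĩ].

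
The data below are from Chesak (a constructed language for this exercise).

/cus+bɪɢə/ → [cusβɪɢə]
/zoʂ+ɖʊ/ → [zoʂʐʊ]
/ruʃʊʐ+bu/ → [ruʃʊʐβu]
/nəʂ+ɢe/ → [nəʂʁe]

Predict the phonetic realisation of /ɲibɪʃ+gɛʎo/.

[ɲibɪʃɣɛʎo]

The data show progressive manner assimilation: /b/ → [β] after /s/; /ɖ/ → [ʐ] after /ʂ/; /b/ → [β] after /ʐ/; /ɢ/ → [ʁ] after /ʂ/. In each pair only manner changes, matching the preceding consonant, while place and voice stay constant.
The rule targets /g/ (voiced velar stop), which sits after the trigger /ʃ/ (fricative).
Changing only its manner to fricative gives [ɣ] — the voiced velar fricative.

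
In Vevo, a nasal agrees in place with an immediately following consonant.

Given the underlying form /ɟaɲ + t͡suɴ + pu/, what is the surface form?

The rule targets /ɲ/ (voiced palatal nasal), which sits before the trigger /t͡s/ (alveolar).
Changing only its place to alveolar gives [n] — the voiced alveolar nasal.
At the second juncture, /ɴ/ likewise becomes [m] adjacent to /p/.

[ɟant͡sumpu]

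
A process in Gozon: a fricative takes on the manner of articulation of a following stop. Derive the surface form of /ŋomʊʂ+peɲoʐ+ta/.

The rule targets /ʂ/ (voiceless retroflex fricative), which sits before the trigger /p/ (stop).
Changing only its manner to stop gives [ʈ] — the voiceless retroflex stop.
At the second juncture, /ʐ/ likewise becomes [ɖ] adjacent to /t/.

[ŋomʊʈpeɲoɖta]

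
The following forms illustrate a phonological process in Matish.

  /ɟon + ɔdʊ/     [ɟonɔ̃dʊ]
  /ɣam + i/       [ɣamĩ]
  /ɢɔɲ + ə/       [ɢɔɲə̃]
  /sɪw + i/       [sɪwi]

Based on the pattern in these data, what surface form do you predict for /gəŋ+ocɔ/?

[gəŋõcɔ]

The data show progressive nasality assimilation (vowel nasalisation): /ɔ/ → [ɔ̃] after /n/; /i/ → [ĩ] after /m/; /ə/ → [ə̃] after /ɲ/ — a vowel is nasalised by an immediately preceding nasal consonant.
No change occurs in [sɪwi] because the vowel at the boundary is adjacent to an oral consonant, not a nasal (/i/ next to /w/).
/o/ sits next to the nasal /ŋ/ and is therefore nasalised to [õ].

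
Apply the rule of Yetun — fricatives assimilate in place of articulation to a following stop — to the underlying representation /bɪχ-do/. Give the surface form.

[bɪsdo]

The rule targets /χ/ (voiceless uvular fricative), which sits before the trigger /d/ (alveolar).
Changing only its place to alveolar gives [s] — the voiceless alveolar fricative.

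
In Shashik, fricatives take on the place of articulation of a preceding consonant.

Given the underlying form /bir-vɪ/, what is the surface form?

[birzɪ]

/v/ is a voiced labiodental fricative. The preceding trigger /r/ is alveolar, so /v/ must become alveolar as well.
Changing only its place to alveolar gives [z] — the voiced alveolar fricative.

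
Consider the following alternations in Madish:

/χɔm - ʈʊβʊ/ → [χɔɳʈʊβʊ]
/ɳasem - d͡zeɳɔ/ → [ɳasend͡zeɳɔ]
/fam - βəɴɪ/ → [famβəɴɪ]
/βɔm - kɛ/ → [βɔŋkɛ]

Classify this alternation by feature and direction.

regressive place assimilation

Underlying /m/ is realised as [ɳ] next to /ʈ/; /ʈ/ itself does not change.
/m/ is bilabial while /ʈ/ is retroflex; the output [ɳ] is retroflex, matching the trigger — so the feature that spreads is place.
Manner and voice are unchanged, so the assimilation is partial, not total.
Checking the remaining alternations: /m/ → [n] before /d͡z/ (bilabial → alveolar, matching alveolar); /m/ → [ŋ] before /k/ (bilabial → velar, matching velar) — only place changes, and always toward the following segment.
No alternation appears in [famβəɴɪ]: there the adjacent consonants already agree in place (/m/ and /β/ are both bilabial), so this form is consistent with the same rule.
Since the segment that changes precedes the conditioning segment, the assimilation is regressive.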